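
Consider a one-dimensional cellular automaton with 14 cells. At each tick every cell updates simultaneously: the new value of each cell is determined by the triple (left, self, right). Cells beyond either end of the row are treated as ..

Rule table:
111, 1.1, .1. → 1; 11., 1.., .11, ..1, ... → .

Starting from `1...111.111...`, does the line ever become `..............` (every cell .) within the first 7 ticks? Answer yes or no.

tick 1: 1....1.1.1....
tick 2: 1....11111....
tick 3: 1.....111.....
tick 4: 1......1......
tick 5: 1......1......  (fixed point — unchanged through tick 7)
tick 7 is 1......1......, still not uniform .

no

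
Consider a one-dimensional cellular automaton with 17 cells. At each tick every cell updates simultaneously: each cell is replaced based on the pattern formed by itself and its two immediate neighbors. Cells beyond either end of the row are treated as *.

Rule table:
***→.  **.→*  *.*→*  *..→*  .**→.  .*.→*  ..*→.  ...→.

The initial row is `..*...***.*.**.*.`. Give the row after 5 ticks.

tick 1: *.**....****.****
tick 2: **.**......**....
tick 3: .**.**......**...
tick 4: *.**.**......**..
tick 5: **.**.**......**.

**.**.**......**.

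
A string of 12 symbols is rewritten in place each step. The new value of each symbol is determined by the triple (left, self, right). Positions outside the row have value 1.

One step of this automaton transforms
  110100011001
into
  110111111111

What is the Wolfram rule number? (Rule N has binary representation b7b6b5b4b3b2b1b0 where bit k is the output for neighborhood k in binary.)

position 0: 111 → 1  (bit 7 = 1)
position 1: 110 → 1  (bit 6 = 1)
position 2: 101 → 0  (bit 5 = 0)
position 4: 100 → 1  (bit 4 = 1)
position 7: 011 → 1  (bit 3 = 1)
position 3: 010 → 1  (bit 2 = 1)
position 6: 001 → 1  (bit 1 = 1)
position 5: 000 → 1  (bit 0 = 1)
bits b7..b0 = 11011111 = 223

223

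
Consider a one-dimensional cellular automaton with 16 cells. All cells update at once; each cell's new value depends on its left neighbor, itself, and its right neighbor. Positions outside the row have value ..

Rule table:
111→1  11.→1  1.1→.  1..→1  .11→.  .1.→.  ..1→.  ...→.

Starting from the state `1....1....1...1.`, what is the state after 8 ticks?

tick 1: .1....1....1...1
tick 2: ..1....1....1...
tick 3: ...1....1....1..
tick 4: ....1....1....1.
tick 5: .....1....1....1
tick 6: ......1....1....
tick 7: .......1....1...
tick 8: ........1....1..

........1....1..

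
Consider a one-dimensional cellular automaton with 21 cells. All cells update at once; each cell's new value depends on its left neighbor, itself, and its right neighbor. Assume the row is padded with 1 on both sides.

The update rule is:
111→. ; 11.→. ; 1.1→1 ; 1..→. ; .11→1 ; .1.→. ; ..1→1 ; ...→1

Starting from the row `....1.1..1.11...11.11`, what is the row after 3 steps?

...1..1.11..11..11.11

.111.1..1.11..111.11.
11..1..1.11..11..11.1
...1..1.11..11..11.11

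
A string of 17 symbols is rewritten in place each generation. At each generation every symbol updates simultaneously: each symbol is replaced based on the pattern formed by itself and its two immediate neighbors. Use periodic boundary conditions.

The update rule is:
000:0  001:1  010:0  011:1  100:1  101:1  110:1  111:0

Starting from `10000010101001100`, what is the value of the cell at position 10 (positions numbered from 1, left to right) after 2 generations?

0

01000101010111111
10101010101100001
position 10 holds 0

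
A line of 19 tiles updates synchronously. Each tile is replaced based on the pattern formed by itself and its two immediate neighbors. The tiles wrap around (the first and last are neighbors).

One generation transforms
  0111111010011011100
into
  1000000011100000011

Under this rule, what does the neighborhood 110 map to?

0

At position 6 the neighborhood is 110; the next row has 0 there.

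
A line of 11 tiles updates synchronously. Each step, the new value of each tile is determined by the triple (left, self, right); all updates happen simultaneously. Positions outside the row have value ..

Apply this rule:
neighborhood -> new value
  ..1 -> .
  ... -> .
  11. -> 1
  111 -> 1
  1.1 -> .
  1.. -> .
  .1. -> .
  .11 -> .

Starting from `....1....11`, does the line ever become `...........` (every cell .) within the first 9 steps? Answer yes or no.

step 1: ..........1
step 2: ...........
all cells are . at step 2

yes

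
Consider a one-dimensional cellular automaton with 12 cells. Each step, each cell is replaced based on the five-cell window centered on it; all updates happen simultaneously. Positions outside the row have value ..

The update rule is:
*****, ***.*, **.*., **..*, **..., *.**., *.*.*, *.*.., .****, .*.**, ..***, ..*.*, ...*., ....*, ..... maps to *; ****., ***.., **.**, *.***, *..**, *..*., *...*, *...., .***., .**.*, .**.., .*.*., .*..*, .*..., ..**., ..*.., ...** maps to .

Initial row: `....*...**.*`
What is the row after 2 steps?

step 1: ****......**
step 2: **..*.***...

**..*.***...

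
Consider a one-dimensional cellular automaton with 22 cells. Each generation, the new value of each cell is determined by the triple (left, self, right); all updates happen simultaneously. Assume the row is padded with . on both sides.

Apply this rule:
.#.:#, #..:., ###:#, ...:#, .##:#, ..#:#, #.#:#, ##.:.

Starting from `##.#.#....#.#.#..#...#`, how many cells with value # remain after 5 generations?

17

generation 1: #.####.########.##.###
generation 2: #####.########.##.###.
generation 3: ####.########.##.###..
generation 4: ###.########.##.###..#
generation 5: ##.########.##.###..##
count of #: 17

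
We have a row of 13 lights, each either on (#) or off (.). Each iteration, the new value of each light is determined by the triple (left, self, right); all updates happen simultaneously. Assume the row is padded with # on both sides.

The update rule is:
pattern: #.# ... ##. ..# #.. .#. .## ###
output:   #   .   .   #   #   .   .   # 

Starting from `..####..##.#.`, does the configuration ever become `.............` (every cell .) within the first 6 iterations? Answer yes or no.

##.##.##..#.#
#.#..#..##.#.
.#.##.##..#.#
#.#..#..##.#.  (repeats iteration 2; period 2)
iteration 6: #.#..#..##.#.
iteration 6 is #.#..#..##.#., still not uniform .

no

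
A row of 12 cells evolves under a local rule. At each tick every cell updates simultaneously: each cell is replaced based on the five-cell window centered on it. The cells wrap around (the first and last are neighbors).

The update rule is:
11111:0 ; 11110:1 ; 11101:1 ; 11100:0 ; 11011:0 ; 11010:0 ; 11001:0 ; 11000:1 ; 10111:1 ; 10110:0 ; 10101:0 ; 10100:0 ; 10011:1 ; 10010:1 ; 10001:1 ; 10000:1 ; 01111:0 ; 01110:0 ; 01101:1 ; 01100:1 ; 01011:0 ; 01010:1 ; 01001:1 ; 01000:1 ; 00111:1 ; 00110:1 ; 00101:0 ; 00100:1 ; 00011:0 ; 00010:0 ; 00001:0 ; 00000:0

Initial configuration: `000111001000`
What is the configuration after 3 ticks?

101101001000

000100011110
100111010101
101101001000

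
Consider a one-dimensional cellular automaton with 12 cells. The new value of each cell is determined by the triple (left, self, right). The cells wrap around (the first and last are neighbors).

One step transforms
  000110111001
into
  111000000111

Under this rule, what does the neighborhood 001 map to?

At position 2 the neighborhood is 001; the next row has 1 there.

1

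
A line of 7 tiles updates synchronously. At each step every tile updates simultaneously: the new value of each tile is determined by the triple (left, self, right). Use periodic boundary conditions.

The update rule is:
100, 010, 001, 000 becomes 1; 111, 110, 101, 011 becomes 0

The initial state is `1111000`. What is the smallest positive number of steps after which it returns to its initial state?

2

step 1: 0000111
step 2: 1111000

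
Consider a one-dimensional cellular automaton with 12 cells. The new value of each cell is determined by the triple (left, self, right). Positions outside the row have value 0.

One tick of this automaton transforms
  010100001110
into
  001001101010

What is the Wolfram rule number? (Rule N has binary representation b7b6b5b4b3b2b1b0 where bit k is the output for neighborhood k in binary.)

105

position 9: 111 → 0  (bit 7 = 0)
position 10: 110 → 1  (bit 6 = 1)
position 2: 101 → 1  (bit 5 = 1)
position 4: 100 → 0  (bit 4 = 0)
position 8: 011 → 1  (bit 3 = 1)
position 1: 010 → 0  (bit 2 = 0)
position 0: 001 → 0  (bit 1 = 0)
position 5: 000 → 1  (bit 0 = 1)
bits b7..b0 = 01101001 = 105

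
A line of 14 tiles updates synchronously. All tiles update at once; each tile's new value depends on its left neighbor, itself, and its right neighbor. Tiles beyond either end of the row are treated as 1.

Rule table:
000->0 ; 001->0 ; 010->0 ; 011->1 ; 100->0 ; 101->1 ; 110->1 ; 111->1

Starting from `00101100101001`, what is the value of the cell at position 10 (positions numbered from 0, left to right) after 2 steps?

0

step 1: 00011100010001
step 2: 00011100000001
position 10 holds 0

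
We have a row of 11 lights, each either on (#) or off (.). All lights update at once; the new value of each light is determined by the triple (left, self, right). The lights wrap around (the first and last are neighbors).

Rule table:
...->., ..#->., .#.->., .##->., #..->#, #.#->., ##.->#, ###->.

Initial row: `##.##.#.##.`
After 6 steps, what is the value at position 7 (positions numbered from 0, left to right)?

.#..#....#.
..#..#....#
#..#..#....
.#..#..#...
..#..#..#..
...#..#..#.
position 7 holds .

.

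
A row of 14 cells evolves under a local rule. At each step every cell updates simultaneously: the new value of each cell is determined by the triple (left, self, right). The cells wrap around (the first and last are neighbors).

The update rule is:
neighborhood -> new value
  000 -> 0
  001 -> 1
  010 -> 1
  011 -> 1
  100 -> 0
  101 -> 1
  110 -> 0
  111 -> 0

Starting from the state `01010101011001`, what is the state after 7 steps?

11111111110011
00000000000110
00000000001100
00000000011000
00000000110000
00000001100000
00000011000000

00000011000000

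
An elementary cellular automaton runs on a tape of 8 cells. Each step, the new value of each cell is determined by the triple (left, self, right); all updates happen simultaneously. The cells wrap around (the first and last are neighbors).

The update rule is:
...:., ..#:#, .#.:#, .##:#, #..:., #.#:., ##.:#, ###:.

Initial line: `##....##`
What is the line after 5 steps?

.#...##.
##..###.
##.##.#.
##.##.#.  (fixed point — unchanged through step 5)

##.##.#.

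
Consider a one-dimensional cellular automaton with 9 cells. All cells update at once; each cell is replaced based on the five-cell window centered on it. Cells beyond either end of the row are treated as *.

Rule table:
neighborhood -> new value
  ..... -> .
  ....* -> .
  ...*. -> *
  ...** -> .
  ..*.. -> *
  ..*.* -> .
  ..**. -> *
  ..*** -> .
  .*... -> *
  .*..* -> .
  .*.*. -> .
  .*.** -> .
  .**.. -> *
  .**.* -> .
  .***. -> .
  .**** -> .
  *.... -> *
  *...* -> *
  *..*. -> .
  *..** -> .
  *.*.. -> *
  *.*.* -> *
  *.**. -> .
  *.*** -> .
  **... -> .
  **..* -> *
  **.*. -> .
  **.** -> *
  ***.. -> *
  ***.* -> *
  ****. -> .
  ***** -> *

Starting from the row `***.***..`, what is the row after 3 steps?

*.**..**.
**.**.*.*
.**...*..

.**...*..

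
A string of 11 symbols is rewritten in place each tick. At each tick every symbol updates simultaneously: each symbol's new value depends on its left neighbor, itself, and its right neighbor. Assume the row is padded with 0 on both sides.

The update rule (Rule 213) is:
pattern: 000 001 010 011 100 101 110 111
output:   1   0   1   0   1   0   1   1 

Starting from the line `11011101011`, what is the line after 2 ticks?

tick 1: 01001101001
tick 2: 01100101101

01100101101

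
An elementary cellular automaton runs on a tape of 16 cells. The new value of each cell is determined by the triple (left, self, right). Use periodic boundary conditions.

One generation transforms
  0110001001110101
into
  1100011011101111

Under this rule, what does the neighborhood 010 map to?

1

At position 6 the neighborhood is 010; the next row has 1 there.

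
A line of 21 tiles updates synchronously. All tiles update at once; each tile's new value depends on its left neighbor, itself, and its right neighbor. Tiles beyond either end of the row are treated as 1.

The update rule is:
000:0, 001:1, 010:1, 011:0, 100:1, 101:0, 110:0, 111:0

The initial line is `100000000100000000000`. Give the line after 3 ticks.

000100111011100000110

010000001110000000001
011000010001000000010
000100111011100000110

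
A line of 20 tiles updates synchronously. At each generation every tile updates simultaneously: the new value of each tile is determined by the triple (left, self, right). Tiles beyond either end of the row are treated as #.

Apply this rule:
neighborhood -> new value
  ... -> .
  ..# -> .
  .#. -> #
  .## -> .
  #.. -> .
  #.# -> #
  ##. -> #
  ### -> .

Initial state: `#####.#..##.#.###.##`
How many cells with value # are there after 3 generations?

3

....###...####..##..
......#......#...#..
......#......#...#..
count of #: 3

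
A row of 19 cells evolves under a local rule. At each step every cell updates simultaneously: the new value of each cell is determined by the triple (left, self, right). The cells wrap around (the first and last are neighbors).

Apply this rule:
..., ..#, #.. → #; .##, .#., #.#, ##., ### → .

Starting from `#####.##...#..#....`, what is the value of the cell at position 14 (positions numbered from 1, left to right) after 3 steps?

#

........###.##.####
########...........
........###########
position 14 holds #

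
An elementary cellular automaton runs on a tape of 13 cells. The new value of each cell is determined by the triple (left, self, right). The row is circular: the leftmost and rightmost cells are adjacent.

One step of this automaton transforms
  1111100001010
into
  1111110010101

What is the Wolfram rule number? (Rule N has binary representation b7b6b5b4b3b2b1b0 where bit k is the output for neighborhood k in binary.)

position 1: 111 → 1  (bit 7 = 1)
position 4: 110 → 1  (bit 6 = 1)
position 10: 101 → 1  (bit 5 = 1)
position 5: 100 → 1  (bit 4 = 1)
position 0: 011 → 1  (bit 3 = 1)
position 9: 010 → 0  (bit 2 = 0)
position 8: 001 → 1  (bit 1 = 1)
position 6: 000 → 0  (bit 0 = 0)
bits b7..b0 = 11111010 = 250

250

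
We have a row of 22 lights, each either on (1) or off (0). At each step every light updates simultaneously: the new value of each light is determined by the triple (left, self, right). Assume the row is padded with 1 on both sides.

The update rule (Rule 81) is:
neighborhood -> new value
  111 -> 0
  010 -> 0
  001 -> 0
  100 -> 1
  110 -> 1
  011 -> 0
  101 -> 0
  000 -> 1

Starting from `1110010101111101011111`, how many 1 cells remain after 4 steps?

step 1: 0011000000000100000000
step 2: 1001111111110011111110
step 3: 1100000000011000000010
step 4: 0111111111001111111000
count of 1: 16

16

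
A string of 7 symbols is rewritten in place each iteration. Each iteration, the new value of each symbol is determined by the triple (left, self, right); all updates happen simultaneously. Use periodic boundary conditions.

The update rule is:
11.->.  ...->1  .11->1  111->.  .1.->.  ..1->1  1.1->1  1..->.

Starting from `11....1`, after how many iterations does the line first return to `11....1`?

14

iteration 1: ...1111
iteration 2: .111...
iteration 3: 11...11
iteration 4: ...111.
iteration 5: 1111...
iteration 6: 1....11
iteration 7: ..1111.
iteration 8: 111....
iteration 9: 1...111
iteration 10: ..111..
iteration 11: 111...1
iteration 12: ....111
iteration 13: .1111..
iteration 14: 11....1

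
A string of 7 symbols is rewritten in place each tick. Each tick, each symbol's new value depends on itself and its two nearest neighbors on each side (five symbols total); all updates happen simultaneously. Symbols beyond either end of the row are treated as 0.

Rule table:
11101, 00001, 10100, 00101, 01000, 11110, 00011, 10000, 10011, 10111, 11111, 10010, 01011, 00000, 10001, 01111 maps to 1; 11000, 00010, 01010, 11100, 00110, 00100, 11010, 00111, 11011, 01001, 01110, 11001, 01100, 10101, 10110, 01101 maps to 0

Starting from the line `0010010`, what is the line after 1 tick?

1000101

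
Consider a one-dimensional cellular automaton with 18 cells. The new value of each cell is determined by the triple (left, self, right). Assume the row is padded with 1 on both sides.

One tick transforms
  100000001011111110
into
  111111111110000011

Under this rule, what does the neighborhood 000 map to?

At position 2 the neighborhood is 000; the next row has 1 there.

1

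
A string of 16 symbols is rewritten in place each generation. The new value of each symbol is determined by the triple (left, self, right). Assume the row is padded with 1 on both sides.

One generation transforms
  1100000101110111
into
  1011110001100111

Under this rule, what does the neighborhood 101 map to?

0

At position 8 the neighborhood is 101; the next row has 0 there.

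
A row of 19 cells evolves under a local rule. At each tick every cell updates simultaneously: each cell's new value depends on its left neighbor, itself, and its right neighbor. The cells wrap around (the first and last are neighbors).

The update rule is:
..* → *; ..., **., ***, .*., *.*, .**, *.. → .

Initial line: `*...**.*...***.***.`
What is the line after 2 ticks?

...*......*........
..*......*.........

..*......*.........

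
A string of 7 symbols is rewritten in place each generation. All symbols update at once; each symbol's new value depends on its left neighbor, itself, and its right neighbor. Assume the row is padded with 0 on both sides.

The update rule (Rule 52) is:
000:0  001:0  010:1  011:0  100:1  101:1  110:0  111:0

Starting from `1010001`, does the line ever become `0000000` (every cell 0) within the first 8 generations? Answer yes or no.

yes

generation 1: 1111001
generation 2: 0000101
generation 3: 0000111
generation 4: 0000000
all cells are 0 at generation 4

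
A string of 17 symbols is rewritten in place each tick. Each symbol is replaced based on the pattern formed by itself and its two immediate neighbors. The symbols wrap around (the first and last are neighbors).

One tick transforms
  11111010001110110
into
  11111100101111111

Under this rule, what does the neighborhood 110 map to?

At position 4 the neighborhood is 110; the next row has 1 there.

1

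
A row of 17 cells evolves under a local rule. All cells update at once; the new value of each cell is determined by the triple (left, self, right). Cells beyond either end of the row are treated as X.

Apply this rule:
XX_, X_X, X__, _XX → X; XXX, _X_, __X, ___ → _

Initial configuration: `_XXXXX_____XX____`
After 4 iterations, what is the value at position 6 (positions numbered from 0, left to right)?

iteration 1: XX___XX____XXX___
iteration 2: _XX__XXX___X_XX__
iteration 3: XXXX_X_XX___XXXX_
iteration 4: ___XX_XXXX__X__XX
position 6 holds X

X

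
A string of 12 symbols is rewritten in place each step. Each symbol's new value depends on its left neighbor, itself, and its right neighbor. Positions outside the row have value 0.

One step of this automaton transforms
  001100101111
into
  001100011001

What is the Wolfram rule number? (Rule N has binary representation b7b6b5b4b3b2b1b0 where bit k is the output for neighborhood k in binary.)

position 9: 111 → 0  (bit 7 = 0)
position 3: 110 → 1  (bit 6 = 1)
position 7: 101 → 1  (bit 5 = 1)
position 4: 100 → 0  (bit 4 = 0)
position 2: 011 → 1  (bit 3 = 1)
position 6: 010 → 0  (bit 2 = 0)
position 1: 001 → 0  (bit 1 = 0)
position 0: 000 → 0  (bit 0 = 0)
bits b7..b0 = 01101000 = 104

104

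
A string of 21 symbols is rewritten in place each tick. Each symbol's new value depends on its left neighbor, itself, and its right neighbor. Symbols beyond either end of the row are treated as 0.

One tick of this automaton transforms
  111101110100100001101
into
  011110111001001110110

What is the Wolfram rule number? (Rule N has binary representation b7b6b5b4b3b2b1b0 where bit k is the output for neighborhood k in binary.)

position 1: 111 → 1  (bit 7 = 1)
position 3: 110 → 1  (bit 6 = 1)
position 4: 101 → 1  (bit 5 = 1)
position 10: 100 → 0  (bit 4 = 0)
position 0: 011 → 0  (bit 3 = 0)
position 9: 010 → 0  (bit 2 = 0)
position 11: 001 → 1  (bit 1 = 1)
position 14: 000 → 1  (bit 0 = 1)
bits b7..b0 = 11100011 = 227

227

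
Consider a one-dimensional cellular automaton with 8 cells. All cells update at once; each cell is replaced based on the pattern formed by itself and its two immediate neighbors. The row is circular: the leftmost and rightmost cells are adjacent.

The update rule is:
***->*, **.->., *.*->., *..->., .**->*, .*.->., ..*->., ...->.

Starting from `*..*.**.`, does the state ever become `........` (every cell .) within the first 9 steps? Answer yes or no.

yes

step 1: .....*..
step 2: ........
all cells are . at step 2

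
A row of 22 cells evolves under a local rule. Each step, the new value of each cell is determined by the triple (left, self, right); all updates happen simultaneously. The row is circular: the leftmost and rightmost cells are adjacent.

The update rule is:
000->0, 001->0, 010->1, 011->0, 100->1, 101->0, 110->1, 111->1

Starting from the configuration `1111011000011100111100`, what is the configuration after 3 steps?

0111001100001110011110
0011100110000111001111
1001110011000011100111

1001110011000011100111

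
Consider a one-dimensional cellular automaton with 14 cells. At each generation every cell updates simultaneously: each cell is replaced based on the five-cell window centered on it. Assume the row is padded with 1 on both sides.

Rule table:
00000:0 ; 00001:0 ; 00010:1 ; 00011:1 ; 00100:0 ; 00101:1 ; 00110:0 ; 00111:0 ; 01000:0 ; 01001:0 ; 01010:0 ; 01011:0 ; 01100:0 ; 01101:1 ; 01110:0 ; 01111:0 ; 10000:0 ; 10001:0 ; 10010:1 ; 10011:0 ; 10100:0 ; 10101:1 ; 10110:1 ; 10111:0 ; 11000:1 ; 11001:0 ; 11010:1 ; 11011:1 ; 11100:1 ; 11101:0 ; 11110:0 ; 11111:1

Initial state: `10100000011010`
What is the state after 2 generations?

generation 1: 01000000101110
generation 2: 10000001100001

10000001100001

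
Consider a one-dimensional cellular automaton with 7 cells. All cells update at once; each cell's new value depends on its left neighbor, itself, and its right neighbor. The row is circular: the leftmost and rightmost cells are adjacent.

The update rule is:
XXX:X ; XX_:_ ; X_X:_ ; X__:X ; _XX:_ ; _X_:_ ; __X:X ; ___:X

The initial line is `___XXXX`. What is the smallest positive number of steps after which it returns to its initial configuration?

XXX_XX_
_X_____
X_XXXXX
___XXXX

4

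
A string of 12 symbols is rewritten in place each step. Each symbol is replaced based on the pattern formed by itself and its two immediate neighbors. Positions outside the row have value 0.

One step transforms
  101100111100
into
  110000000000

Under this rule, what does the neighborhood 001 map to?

0

At position 5 the neighborhood is 001; the next row has 0 there.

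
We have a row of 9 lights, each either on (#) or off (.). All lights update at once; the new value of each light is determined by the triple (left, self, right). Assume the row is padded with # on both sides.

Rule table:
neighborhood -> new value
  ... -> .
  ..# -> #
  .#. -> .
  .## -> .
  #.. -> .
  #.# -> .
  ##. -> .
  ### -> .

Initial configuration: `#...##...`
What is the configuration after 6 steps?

...#..#..

...#....#
..#....#.
.#....#..
.....#..#
....#..#.
...#..#..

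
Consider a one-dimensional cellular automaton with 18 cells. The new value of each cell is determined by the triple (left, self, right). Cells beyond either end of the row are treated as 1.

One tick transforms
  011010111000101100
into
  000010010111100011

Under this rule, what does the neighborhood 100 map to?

At position 9 the neighborhood is 100; the next row has 1 there.

1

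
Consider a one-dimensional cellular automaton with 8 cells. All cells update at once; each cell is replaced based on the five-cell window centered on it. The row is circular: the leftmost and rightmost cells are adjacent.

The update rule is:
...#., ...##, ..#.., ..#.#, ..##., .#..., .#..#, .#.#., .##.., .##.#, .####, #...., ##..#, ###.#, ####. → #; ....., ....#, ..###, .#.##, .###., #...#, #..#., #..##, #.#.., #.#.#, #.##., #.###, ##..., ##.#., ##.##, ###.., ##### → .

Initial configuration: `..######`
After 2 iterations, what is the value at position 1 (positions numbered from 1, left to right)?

iteration 1: #..#..#.
iteration 2: .#.##.##
position 1 holds .

.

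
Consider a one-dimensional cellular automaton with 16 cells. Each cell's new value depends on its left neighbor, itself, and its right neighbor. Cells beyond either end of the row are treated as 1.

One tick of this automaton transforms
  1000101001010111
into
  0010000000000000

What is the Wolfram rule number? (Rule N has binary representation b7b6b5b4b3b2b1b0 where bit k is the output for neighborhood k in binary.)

position 14: 111 → 0  (bit 7 = 0)
position 0: 110 → 0  (bit 6 = 0)
position 5: 101 → 0  (bit 5 = 0)
position 1: 100 → 0  (bit 4 = 0)
position 13: 011 → 0  (bit 3 = 0)
position 4: 010 → 0  (bit 2 = 0)
position 3: 001 → 0  (bit 1 = 0)
position 2: 000 → 1  (bit 0 = 1)
bits b7..b0 = 00000001 = 1

1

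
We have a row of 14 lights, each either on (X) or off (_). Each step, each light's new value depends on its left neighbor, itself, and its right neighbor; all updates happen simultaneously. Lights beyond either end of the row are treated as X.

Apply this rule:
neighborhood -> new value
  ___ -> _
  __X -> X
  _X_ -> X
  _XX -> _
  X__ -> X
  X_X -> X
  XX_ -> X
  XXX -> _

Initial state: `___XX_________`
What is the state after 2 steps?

XXXX_XX_____X_

X_X_XX_______X
XXXX_XX_____X_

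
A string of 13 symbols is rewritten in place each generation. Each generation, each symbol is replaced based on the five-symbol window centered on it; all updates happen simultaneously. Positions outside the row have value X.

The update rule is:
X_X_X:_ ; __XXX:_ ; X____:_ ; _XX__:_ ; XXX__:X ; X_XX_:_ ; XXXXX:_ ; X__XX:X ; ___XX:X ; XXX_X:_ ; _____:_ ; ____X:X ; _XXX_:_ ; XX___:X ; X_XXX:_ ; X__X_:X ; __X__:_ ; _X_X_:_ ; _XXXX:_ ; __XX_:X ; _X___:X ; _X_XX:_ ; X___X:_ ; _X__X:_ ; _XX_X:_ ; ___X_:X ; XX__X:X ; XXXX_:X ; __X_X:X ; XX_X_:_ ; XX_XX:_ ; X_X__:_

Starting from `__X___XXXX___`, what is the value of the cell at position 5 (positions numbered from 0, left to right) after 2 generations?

_

generation 1: XX_X_X__XXX_X
generation 2: X______X_____
position 5 holds _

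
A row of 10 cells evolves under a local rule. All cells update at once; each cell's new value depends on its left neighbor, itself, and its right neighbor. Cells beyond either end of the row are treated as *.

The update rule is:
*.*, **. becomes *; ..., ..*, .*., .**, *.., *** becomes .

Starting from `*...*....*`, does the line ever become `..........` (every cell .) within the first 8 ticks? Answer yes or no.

no

tick 1: *.........
tick 2: *.........  (fixed point — unchanged through tick 8)
tick 8 is *........., still not uniform .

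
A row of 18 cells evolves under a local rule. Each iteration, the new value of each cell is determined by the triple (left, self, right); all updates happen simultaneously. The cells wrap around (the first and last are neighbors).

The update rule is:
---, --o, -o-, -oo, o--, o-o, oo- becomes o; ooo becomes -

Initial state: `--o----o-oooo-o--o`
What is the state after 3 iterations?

oooooooooo--oooooo
---------oooo-----
oooooooooo--oooooo

oooooooooo--oooooo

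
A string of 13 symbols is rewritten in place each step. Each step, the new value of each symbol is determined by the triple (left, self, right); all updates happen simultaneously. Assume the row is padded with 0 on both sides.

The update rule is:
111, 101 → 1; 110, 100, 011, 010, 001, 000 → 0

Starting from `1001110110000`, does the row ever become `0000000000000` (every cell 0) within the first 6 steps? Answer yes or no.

yes

step 1: 0000101000000
step 2: 0000010000000
step 3: 0000000000000
all cells are 0 at step 3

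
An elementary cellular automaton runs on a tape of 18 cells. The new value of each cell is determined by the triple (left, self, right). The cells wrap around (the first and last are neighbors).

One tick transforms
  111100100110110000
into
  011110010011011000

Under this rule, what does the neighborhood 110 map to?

1

At position 3 the neighborhood is 110; the next row has 1 there.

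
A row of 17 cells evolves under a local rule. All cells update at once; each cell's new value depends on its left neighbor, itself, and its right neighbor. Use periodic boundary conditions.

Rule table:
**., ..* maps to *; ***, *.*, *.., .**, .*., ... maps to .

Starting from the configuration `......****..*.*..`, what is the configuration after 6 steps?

*...*............

.....*...*.*.....
....*...*........
...*...*.........
..*...*..........
.*...*...........
*...*............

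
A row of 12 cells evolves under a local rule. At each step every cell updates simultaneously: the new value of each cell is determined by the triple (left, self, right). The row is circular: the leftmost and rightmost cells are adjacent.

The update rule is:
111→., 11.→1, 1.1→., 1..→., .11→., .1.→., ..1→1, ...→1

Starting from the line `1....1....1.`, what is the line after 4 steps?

1....111..11

step 1: ..111..111..
step 2: 11..1.1..1.1
step 3: .1.1....1...
step 4: 1....111..11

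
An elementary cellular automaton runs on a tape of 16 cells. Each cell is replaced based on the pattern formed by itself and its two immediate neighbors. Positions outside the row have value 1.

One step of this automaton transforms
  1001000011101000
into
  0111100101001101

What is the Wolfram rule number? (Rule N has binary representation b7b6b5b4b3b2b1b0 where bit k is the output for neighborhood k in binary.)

150

position 9: 111 → 1  (bit 7 = 1)
position 0: 110 → 0  (bit 6 = 0)
position 11: 101 → 0  (bit 5 = 0)
position 1: 100 → 1  (bit 4 = 1)
position 8: 011 → 0  (bit 3 = 0)
position 3: 010 → 1  (bit 2 = 1)
position 2: 001 → 1  (bit 1 = 1)
position 5: 000 → 0  (bit 0 = 0)
bits b7..b0 = 10010110 = 150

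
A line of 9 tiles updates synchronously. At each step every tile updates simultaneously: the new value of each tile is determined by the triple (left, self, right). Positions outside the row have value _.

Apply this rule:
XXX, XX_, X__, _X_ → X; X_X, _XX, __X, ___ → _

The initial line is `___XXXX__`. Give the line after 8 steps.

________X

step 1: ____XXXX_
step 2: _____XXXX
step 3: ______XXX
step 4: _______XX
step 5: ________X
step 6: ________X  (fixed point — unchanged through step 8)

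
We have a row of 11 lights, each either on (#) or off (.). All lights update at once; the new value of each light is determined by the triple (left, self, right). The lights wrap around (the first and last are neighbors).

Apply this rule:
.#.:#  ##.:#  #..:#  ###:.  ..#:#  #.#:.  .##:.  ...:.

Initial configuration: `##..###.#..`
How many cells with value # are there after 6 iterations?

6

.###..#.###
...####...#
#.#...##.##
#.##.#.#...
#..#.#.##.#
####.#..#..
count of #: 6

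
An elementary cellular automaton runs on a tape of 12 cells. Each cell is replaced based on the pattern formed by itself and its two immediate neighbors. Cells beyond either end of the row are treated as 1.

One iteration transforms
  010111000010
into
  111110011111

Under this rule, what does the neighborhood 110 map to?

0

At position 5 the neighborhood is 110; the next row has 0 there.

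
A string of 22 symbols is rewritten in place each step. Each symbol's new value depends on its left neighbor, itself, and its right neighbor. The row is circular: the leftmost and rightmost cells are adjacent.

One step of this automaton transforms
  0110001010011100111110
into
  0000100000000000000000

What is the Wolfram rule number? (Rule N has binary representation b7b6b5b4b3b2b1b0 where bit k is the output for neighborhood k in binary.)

1

position 12: 111 → 0  (bit 7 = 0)
position 2: 110 → 0  (bit 6 = 0)
position 7: 101 → 0  (bit 5 = 0)
position 3: 100 → 0  (bit 4 = 0)
position 1: 011 → 0  (bit 3 = 0)
position 6: 010 → 0  (bit 2 = 0)
position 0: 001 → 0  (bit 1 = 0)
position 4: 000 → 1  (bit 0 = 1)
bits b7..b0 = 00000001 = 1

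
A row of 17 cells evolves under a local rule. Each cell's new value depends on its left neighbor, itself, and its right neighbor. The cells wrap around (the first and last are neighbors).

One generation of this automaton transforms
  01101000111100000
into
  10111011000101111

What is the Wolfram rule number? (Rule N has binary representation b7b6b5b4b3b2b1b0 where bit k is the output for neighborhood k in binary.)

103

position 9: 111 → 0  (bit 7 = 0)
position 2: 110 → 1  (bit 6 = 1)
position 3: 101 → 1  (bit 5 = 1)
position 5: 100 → 0  (bit 4 = 0)
position 1: 011 → 0  (bit 3 = 0)
position 4: 010 → 1  (bit 2 = 1)
position 0: 001 → 1  (bit 1 = 1)
position 6: 000 → 1  (bit 0 = 1)
bits b7..b0 = 01100111 = 103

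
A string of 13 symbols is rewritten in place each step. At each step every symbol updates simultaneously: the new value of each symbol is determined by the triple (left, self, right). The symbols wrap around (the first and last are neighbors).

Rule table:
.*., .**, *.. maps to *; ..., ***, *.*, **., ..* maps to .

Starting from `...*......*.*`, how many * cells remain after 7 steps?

step 1: *..**.....*.*
step 2: .*.*.*....*.*
step 3: .*.*.**...*.*
step 4: .*.*.*.*..*.*
step 5: .*.*.*.**.*.*
step 6: .*.*.*.*..*.*  (repeats step 4; period 2)
step 7: .*.*.*.**.*.*
count of *: 7

7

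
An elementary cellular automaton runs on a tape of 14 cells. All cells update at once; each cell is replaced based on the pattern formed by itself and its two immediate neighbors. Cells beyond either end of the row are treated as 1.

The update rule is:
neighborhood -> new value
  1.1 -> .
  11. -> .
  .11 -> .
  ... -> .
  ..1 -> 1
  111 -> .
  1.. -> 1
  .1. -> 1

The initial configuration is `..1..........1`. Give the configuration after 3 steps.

1111........1.
....1......11.
1..111....1...

1..111....1...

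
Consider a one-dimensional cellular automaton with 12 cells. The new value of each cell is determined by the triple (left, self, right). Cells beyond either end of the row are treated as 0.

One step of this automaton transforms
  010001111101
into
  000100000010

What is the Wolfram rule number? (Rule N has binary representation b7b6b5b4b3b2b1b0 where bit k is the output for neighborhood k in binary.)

position 6: 111 → 0  (bit 7 = 0)
position 9: 110 → 0  (bit 6 = 0)
position 10: 101 → 1  (bit 5 = 1)
position 2: 100 → 0  (bit 4 = 0)
position 5: 011 → 0  (bit 3 = 0)
position 1: 010 → 0  (bit 2 = 0)
position 0: 001 → 0  (bit 1 = 0)
position 3: 000 → 1  (bit 0 = 1)
bits b7..b0 = 00100001 = 33

33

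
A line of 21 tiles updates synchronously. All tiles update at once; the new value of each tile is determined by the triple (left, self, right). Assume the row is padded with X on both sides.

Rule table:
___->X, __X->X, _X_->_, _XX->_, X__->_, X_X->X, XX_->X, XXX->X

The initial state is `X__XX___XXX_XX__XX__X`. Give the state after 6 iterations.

XXXXXX_X_X_XX_XXX_X_X

iteration 1: X_X_X_XX_XXX_X_X_X_X_
iteration 2: XX_X_X_XX_XXX_X_X_X_X
iteration 3: XXX_X_X_XX_XXX_X_X_X_
iteration 4: XXXX_X_X_XX_XXX_X_X_X
iteration 5: XXXXX_X_X_XX_XXX_X_X_
iteration 6: XXXXXX_X_X_XX_XXX_X_X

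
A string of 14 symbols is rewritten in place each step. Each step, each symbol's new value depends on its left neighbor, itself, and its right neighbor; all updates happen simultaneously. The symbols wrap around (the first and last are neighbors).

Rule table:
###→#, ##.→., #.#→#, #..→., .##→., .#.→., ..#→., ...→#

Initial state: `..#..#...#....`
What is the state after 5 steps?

#..#####..####

step 1: #......#...###
step 2: ..####...#..##
step 3: ...##..#......
step 4: ##.......#####
step 5: #..#####..####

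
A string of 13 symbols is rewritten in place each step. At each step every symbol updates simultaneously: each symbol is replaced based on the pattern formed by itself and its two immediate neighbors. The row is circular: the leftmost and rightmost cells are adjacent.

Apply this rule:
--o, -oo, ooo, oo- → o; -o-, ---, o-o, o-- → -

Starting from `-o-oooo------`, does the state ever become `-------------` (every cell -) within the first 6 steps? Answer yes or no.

step 1: o--oooo------
step 2: --ooooo-----o
step 3: -oooooo----o-
step 4: ooooooo---o--
step 5: ooooooo--o--o
step 6: ooooooo-o--oo
step 6 is ooooooo-o--oo, still not uniform -

no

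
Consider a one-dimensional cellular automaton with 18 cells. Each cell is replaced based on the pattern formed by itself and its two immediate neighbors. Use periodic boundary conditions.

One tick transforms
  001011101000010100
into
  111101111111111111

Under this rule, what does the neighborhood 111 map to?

1

At position 5 the neighborhood is 111; the next row has 1 there.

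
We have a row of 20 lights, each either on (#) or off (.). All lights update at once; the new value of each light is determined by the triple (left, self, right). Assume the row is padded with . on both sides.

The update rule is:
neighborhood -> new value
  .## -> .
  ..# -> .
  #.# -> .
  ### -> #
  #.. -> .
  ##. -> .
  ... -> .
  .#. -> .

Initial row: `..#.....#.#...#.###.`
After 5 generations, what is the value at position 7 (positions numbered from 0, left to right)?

generation 1: .................#..
generation 2: ....................
generation 3: ....................  (fixed point — unchanged through generation 5)
position 7 holds .

.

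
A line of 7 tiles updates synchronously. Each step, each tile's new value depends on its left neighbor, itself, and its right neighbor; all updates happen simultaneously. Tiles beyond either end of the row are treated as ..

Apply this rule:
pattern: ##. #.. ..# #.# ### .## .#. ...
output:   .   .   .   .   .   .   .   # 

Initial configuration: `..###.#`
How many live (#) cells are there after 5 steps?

1

#......
..#####
#......  (repeats step 1; period 2)
step 5: #......
count of #: 1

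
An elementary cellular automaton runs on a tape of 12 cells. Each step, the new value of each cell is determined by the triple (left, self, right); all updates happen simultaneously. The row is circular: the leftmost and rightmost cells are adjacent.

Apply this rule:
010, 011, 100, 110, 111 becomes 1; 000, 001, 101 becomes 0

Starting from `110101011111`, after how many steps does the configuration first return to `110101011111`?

1

110101011111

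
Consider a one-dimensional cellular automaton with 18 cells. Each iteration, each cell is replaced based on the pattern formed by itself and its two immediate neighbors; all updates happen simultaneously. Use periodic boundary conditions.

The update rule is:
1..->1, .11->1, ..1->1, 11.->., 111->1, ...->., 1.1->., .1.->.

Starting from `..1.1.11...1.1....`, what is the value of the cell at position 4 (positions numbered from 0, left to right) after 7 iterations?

.1....1.1.1...1...
1.1..1.....1.1.1..
...11.1...1.....11
1.11...1.1.1...11.
..1.1.1.....1.11..
.1.....1...1..1.1.
1.1...1.1.1.11...1
position 4 holds .

.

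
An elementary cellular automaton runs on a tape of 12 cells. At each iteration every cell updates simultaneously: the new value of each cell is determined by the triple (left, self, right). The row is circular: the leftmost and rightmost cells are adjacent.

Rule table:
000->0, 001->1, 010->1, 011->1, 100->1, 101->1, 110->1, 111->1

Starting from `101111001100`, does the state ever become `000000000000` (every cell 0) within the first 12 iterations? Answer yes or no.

no

111111111111
111111111111  (fixed point — unchanged through iteration 12)
iteration 12 is 111111111111, still not uniform 0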